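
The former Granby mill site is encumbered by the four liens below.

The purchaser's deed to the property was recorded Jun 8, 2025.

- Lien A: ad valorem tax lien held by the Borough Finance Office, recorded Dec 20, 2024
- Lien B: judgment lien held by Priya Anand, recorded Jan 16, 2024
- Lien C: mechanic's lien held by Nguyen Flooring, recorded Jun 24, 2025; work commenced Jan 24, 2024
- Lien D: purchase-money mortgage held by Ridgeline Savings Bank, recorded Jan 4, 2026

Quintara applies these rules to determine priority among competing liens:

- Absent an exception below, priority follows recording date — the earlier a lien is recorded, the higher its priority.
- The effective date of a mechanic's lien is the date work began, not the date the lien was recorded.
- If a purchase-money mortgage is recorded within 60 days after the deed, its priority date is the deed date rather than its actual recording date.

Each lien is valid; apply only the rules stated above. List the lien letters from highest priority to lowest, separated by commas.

First, effective dates: C relates back to Jan 24, 2024 (work commenced); D was recorded 210 days after the deed, outside the 60-day window, so it keeps its recording date.
By effective date: B (Jan 16, 2024), C (Jan 24, 2024), A (Dec 20, 2024), D (Jan 4, 2026).

B, C, A, D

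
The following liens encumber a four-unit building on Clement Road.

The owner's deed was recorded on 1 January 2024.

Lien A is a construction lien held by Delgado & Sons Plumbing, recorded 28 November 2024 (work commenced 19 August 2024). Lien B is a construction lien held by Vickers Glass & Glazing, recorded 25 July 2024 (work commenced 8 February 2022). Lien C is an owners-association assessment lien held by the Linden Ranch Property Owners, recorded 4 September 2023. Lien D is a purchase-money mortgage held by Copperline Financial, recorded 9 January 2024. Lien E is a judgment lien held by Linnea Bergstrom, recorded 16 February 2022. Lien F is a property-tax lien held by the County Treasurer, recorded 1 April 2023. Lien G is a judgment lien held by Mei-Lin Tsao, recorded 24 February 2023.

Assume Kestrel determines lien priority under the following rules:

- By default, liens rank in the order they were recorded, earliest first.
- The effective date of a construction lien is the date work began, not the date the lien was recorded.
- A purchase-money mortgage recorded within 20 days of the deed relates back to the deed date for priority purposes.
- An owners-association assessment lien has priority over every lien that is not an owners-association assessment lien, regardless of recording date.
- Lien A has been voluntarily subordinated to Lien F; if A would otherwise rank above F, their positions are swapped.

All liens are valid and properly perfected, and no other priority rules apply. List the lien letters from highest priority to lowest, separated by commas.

C, B, E, G, F, D, A

Adjusting effective dates: A's effective date is 19 August 2024, when work began; B's effective date is 8 February 2022, when work began; D was recorded within the 20-day window, so its effective date is the deed date 1 January 2024.
C, as an owners-association assessment lien, has superpriority and ranks first.
The other liens, earliest effective date first: B (8 February 2022), E (16 February 2022), G (24 February 2023), F (1 April 2023), D (1 January 2024), A (19 August 2024).
A is already junior to F, so the subordination agreement changes nothing.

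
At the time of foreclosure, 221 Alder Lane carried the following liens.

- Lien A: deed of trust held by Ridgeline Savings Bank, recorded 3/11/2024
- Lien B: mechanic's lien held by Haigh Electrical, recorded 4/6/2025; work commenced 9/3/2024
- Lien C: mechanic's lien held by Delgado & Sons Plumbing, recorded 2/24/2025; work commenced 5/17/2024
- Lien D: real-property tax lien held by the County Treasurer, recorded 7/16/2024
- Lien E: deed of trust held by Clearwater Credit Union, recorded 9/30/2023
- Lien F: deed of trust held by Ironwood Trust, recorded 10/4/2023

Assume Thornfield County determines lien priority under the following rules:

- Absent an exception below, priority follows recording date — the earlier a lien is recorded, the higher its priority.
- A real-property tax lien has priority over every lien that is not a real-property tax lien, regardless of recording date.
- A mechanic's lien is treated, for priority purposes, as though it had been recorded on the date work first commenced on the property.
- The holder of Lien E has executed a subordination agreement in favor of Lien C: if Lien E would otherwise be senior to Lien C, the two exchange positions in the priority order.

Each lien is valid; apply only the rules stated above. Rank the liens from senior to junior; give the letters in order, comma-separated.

D, C, F, A, E, B

Effective dates: B relates back to 9/3/2024 (work commenced); C relates back to 5/17/2024 (work commenced).
D is a real-property tax lien, so it outranks all other liens regardless of date.
Remaining liens by effective date: E (9/30/2023), F (10/4/2023), A (3/11/2024), C (5/17/2024), B (9/3/2024).
E would otherwise be senior to C, so under the subordination agreement E and C exchange positions.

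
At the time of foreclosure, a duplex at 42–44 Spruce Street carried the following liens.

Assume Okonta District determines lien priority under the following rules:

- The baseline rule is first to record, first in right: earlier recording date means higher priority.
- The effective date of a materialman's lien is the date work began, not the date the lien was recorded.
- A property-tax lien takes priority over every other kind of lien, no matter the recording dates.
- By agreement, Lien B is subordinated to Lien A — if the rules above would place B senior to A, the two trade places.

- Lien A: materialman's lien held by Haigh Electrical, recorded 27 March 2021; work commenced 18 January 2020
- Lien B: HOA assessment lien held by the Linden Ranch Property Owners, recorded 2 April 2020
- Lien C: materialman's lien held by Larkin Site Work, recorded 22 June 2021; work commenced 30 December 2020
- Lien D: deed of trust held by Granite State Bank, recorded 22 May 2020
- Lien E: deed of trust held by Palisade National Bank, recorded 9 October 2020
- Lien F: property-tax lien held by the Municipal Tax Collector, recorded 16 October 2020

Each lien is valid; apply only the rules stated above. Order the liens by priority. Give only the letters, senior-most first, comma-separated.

F, A, B, D, E, C

Effective dates after the stated exceptions: A is treated as recorded 18 January 2020, the work-commencement date; C's effective date is 30 December 2020, when work began.
F is a property-tax lien, so it outranks all other liens regardless of date.
Among the remaining liens, by effective date: A (18 January 2020), B (2 April 2020), D (22 May 2020), E (9 October 2020), C (30 December 2020).
B is already junior to A, so the subordination agreement changes nothing.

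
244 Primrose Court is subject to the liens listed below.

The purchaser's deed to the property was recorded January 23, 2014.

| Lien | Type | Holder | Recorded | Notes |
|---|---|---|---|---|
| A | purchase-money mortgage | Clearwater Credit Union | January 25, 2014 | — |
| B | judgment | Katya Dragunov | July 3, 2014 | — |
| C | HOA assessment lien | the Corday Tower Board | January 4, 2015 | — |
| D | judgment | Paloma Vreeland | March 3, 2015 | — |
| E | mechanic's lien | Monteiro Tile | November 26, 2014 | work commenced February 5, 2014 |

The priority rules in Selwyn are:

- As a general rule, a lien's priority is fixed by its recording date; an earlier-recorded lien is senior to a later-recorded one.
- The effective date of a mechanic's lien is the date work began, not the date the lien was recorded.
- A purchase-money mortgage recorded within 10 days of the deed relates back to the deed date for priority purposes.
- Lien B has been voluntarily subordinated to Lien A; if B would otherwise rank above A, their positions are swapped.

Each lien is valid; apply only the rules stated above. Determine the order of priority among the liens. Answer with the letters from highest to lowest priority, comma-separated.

Adjusting effective dates: A's effective date is the deed date, January 23, 2014; E relates back to February 5, 2014 (work commenced).
Ordering by effective date: A (January 23, 2014), E (February 5, 2014), B (July 3, 2014), C (January 4, 2015), D (March 3, 2015).
B is already junior to A, so the subordination agreement changes nothing.

A, E, B, C, D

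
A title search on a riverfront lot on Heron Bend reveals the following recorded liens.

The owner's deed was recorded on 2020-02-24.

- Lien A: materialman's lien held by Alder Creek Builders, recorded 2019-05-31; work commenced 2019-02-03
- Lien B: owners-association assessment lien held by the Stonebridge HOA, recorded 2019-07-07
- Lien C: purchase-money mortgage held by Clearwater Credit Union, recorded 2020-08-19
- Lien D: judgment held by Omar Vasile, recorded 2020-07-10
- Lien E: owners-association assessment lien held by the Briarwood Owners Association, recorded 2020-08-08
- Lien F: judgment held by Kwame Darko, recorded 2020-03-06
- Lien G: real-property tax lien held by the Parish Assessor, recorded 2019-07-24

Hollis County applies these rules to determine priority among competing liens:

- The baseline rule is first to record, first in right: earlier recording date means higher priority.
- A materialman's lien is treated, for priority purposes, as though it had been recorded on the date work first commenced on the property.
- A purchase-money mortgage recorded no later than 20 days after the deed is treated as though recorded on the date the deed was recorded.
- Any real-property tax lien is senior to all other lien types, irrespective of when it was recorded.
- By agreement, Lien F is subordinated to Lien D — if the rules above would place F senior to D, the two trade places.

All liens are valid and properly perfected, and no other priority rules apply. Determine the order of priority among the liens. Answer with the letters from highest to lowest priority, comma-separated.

G, A, B, D, F, E, C

Effective dates: A's effective date is 2019-02-03, when work began; C was recorded 177 days after the deed — beyond 20 days — so no relation-back applies.
As a real-property tax lien, G is senior to every other lien.
Ordering the rest by effective date: A (2019-02-03), B (2019-07-07), F (2020-03-06), D (2020-07-10), E (2020-08-08), C (2020-08-19).
F is senior to D before the subordination, so the two trade places.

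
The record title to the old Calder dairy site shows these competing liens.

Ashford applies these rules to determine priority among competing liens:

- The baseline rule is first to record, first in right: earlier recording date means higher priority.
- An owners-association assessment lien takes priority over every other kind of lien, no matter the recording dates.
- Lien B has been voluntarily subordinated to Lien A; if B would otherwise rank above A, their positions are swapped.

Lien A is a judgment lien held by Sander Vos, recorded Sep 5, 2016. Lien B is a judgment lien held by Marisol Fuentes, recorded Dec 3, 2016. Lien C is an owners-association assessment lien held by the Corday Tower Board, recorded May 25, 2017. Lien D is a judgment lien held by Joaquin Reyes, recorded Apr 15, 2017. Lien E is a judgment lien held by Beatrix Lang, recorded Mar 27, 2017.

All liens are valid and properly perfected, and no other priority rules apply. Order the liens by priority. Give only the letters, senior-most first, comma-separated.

C is an owners-association assessment lien, so it outranks all other liens regardless of date.
The other liens, earliest effective date first: A (Sep 5, 2016), B (Dec 3, 2016), E (Mar 27, 2017), D (Apr 15, 2017).
B already ranks below A; the subordination has no effect.

C, A, B, E, D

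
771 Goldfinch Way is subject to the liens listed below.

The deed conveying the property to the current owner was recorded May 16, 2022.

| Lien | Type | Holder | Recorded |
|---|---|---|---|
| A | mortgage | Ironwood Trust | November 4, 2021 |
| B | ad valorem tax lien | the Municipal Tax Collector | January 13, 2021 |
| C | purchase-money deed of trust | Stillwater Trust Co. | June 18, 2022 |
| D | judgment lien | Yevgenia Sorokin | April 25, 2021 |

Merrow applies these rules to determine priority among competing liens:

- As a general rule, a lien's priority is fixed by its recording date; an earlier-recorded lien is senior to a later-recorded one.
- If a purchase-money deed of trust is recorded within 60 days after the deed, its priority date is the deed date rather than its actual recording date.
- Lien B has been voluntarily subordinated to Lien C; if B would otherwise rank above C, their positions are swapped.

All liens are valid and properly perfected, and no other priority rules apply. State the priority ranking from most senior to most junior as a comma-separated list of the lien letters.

Effective dates: C was recorded within the 60-day window, so its effective date is the deed date May 16, 2022.
Ordering by effective date: B (January 13, 2021), D (April 25, 2021), A (November 4, 2021), C (May 16, 2022).
B is senior to C before the subordination, so the two trade places.

C, D, A, B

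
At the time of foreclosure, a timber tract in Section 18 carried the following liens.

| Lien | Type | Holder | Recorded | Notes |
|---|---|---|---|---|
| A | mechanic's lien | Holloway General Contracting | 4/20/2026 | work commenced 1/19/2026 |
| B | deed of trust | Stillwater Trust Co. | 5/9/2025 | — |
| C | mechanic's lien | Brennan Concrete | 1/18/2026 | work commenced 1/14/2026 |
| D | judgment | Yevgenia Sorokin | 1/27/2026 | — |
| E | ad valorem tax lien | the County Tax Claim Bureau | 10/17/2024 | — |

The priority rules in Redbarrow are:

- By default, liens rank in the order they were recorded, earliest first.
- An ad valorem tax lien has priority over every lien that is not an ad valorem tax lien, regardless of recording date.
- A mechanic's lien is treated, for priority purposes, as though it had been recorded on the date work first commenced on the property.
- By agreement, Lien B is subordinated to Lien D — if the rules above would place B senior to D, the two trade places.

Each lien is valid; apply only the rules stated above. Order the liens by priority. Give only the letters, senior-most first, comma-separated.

Effective dates: A is treated as recorded 1/19/2026, the work-commencement date; C's effective date is 1/14/2026, when work began.
As an ad valorem tax lien, E is senior to every other lien.
Remaining liens by effective date: B (5/9/2025), C (1/14/2026), A (1/19/2026), D (1/27/2026).
B would otherwise be senior to D, so under the subordination agreement B and D exchange positions.

E, D, C, A, B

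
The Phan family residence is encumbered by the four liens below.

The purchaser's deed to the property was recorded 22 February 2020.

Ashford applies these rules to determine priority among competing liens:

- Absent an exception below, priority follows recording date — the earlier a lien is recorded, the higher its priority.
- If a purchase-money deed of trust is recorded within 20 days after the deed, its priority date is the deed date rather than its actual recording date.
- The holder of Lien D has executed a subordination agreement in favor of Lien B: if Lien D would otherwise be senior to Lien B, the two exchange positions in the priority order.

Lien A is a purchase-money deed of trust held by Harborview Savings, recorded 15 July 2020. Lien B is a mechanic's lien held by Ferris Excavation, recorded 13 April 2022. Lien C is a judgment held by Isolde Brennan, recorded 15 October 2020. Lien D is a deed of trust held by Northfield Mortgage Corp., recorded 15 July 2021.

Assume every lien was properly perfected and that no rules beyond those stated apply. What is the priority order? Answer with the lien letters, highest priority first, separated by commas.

A, C, B, D

Adjusting effective dates: A was recorded 144 days after the deed, outside the 20-day window, so it keeps its recording date.
Sorted by effective date: A (15 July 2020), C (15 October 2020), D (15 July 2021), B (13 April 2022).
Because D would otherwise rank above B, the subordination swaps them.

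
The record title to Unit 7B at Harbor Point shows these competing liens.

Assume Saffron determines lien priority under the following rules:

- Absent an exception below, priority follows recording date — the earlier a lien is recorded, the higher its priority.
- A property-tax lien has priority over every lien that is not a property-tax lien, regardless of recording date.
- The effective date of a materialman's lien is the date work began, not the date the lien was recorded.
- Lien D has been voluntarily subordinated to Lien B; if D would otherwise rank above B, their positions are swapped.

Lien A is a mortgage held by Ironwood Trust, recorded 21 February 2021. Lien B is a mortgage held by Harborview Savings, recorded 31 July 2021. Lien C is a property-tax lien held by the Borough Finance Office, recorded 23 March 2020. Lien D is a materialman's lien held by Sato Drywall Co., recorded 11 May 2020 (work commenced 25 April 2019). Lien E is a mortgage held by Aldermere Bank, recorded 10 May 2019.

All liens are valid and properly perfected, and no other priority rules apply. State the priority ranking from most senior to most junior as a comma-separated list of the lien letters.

C, B, E, A, D

Adjusting effective dates: D's effective date is 25 April 2019, when work began.
As a property-tax lien, C is senior to every other lien.
Remaining liens by effective date: D (25 April 2019), E (10 May 2019), A (21 February 2021), B (31 July 2021).
D would otherwise be senior to B, so under the subordination agreement D and B exchange positions.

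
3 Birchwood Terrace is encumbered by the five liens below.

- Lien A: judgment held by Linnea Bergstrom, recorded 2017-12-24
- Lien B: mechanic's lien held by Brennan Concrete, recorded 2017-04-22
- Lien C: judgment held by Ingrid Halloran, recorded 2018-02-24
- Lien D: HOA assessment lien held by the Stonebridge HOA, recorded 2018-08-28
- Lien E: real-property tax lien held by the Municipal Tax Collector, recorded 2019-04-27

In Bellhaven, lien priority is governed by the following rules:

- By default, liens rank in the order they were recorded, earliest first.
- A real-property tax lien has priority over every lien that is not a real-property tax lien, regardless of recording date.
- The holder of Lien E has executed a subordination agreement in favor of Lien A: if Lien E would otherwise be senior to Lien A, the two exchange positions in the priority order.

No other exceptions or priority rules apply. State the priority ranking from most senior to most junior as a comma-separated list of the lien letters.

E is a real-property tax lien, so it outranks all other liens regardless of date.
The other liens, earliest effective date first: B (2017-04-22), A (2017-12-24), C (2018-02-24), D (2018-08-28).
Because E would otherwise rank above A, the subordination swaps them.

A, B, E, C, D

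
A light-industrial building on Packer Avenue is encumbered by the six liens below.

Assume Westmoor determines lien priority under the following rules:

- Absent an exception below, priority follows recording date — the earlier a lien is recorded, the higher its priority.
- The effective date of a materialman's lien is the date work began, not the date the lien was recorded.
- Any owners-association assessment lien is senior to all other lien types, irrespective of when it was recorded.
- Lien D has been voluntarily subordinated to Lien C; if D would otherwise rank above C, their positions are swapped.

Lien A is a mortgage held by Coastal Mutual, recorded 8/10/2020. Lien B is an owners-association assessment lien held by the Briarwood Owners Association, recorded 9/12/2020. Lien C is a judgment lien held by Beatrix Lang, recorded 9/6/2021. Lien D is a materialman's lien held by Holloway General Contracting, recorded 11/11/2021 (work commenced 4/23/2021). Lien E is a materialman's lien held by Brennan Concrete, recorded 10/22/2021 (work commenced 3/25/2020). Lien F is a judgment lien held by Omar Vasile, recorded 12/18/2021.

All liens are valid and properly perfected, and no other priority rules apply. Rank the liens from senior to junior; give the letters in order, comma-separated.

B, E, A, C, D, F

Effective dates after the stated exceptions: D's effective date is 4/23/2021, when work began; E relates back to 3/25/2020 (work commenced).
B is an owners-association assessment lien and takes priority over every other lien.
Ordering the rest by effective date: E (3/25/2020), A (8/10/2020), D (4/23/2021), C (9/6/2021), F (12/18/2021).
D is senior to C before the subordination, so the two trade places.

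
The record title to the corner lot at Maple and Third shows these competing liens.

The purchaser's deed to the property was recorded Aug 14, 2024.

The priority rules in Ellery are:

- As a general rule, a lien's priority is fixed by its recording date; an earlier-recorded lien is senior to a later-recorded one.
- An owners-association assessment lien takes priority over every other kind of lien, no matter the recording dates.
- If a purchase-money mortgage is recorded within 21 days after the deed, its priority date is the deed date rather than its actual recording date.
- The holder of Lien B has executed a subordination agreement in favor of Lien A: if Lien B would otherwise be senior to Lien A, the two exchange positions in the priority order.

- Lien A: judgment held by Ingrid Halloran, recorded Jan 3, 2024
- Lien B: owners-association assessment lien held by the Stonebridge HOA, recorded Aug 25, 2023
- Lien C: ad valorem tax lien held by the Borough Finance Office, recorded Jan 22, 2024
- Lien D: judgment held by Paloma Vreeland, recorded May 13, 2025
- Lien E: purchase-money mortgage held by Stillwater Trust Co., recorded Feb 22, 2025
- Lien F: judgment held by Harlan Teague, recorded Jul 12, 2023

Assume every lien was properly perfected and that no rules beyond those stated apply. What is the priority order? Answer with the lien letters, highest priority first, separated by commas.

Adjusting effective dates: E was recorded 192 days after the deed — beyond 21 days — so no relation-back applies.
B is an owners-association assessment lien and takes priority over every other lien.
Ordering the rest by effective date: F (Jul 12, 2023), A (Jan 3, 2024), C (Jan 22, 2024), E (Feb 22, 2025), D (May 13, 2025).
B is senior to A before the subordination, so the two trade places.

A, F, B, C, E, D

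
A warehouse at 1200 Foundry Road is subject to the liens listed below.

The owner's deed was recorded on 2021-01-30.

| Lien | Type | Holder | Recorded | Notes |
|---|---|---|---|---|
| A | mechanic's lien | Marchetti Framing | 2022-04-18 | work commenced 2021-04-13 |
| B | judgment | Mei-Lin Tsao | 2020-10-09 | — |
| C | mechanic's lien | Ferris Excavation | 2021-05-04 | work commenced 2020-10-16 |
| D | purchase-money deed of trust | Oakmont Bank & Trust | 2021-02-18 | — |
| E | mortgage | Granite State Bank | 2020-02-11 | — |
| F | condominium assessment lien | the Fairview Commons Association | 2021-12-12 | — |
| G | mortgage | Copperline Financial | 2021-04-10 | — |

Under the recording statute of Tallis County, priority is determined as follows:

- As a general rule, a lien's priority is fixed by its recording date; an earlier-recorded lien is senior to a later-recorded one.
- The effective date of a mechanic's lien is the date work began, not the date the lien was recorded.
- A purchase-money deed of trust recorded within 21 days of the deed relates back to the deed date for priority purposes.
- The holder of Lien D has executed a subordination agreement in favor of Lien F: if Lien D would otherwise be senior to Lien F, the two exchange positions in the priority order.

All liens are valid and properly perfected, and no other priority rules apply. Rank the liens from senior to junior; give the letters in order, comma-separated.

E, B, C, F, G, A, D

Effective dates: A's effective date is 2021-04-13, when work began; C's effective date is 2020-10-16, when work began; D relates back to the deed date 2021-01-30.
By effective date: E (2020-02-11), B (2020-10-09), C (2020-10-16), D (2021-01-30), G (2021-04-10), A (2021-04-13), F (2021-12-12).
Because D would otherwise rank above F, the subordination swaps them.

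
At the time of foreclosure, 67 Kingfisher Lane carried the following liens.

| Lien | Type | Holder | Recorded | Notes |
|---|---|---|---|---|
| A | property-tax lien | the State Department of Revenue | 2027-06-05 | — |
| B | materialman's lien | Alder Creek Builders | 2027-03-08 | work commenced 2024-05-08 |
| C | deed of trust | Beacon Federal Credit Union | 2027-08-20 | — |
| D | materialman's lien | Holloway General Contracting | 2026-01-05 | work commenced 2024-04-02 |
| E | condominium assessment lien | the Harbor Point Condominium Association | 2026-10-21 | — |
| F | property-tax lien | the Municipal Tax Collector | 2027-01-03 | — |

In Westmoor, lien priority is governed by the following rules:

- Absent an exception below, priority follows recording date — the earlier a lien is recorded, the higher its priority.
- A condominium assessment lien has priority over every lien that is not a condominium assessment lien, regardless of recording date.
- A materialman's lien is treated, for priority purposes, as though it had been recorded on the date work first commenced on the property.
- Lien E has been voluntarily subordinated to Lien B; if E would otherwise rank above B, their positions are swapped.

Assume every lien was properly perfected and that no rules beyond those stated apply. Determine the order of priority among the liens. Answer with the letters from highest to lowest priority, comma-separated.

B, D, E, F, A, C

Adjusting effective dates: B is treated as recorded 2024-05-08, the work-commencement date; D's effective date is 2024-04-02, when work began.
As a condominium assessment lien, E is senior to every other lien.
Ordering the rest by effective date: D (2024-04-02), B (2024-05-08), F (2027-01-03), A (2027-06-05), C (2027-08-20).
E is senior to B before the subordination, so the two trade places.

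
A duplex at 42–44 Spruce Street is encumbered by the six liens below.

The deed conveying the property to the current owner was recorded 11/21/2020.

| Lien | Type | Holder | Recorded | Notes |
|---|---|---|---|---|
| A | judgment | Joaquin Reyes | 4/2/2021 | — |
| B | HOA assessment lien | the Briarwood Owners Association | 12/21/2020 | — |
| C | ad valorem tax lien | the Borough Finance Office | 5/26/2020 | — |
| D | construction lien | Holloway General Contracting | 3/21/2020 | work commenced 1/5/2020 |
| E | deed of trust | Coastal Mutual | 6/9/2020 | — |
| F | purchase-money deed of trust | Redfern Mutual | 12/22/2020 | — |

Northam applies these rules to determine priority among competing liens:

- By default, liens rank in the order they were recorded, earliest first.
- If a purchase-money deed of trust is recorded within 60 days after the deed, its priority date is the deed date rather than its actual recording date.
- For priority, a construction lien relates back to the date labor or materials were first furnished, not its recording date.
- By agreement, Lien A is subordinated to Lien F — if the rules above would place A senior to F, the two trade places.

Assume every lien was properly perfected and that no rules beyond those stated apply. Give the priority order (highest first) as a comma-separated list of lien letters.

Effective dates after the stated exceptions: D relates back to 1/5/2020 (work commenced); F's effective date is the deed date, 11/21/2020.
Sorted by effective date: D (1/5/2020), C (5/26/2020), E (6/9/2020), F (11/21/2020), B (12/21/2020), A (4/2/2021).
A is already junior to F, so the subordination agreement changes nothing.

D, C, E, F, B, A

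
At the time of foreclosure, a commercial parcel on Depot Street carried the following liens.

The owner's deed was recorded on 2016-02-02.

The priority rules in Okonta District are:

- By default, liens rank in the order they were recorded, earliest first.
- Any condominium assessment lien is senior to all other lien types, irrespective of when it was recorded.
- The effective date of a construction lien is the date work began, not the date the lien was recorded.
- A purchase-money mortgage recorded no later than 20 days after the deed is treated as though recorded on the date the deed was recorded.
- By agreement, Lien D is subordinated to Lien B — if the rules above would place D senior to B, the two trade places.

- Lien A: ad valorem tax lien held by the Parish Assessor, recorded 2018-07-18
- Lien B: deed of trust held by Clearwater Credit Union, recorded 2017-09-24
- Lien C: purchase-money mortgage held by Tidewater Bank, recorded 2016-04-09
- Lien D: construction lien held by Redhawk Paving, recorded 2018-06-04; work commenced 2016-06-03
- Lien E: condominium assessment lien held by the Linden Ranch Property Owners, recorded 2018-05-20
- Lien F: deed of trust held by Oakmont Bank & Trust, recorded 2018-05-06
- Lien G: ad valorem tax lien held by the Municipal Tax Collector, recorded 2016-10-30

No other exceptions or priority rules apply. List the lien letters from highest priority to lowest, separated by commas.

First, effective dates: C was recorded 67 days after the deed, outside the 20-day window, so it keeps its recording date; D's effective date is 2016-06-03, when work began.
As a condominium assessment lien, E is senior to every other lien.
Among the remaining liens, by effective date: C (2016-04-09), D (2016-06-03), G (2016-10-30), B (2017-09-24), F (2018-05-06), A (2018-07-18).
Because D would otherwise rank above B, the subordination swaps them.

E, C, B, G, D, F, A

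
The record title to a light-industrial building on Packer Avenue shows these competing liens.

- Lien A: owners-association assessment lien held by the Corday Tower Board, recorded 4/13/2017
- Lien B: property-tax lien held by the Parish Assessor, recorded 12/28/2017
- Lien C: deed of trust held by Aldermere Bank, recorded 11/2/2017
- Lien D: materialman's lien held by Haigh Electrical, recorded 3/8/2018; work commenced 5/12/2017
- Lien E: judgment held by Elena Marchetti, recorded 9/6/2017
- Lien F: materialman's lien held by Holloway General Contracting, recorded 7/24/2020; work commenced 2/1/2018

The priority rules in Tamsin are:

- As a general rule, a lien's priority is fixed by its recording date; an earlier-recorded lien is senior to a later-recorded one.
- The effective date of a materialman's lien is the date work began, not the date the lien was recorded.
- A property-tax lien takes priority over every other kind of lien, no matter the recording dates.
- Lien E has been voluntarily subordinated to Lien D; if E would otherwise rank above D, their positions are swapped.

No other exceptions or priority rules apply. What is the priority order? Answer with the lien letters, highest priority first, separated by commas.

B, A, D, E, C, F

Effective dates: D is treated as recorded 5/12/2017, the work-commencement date; F relates back to 2/1/2018 (work commenced).
B is a property-tax lien and takes priority over every other lien.
Among the remaining liens, by effective date: A (4/13/2017), D (5/12/2017), E (9/6/2017), C (11/2/2017), F (2/1/2018).
Since E is not senior to D, the subordination leaves the order unchanged.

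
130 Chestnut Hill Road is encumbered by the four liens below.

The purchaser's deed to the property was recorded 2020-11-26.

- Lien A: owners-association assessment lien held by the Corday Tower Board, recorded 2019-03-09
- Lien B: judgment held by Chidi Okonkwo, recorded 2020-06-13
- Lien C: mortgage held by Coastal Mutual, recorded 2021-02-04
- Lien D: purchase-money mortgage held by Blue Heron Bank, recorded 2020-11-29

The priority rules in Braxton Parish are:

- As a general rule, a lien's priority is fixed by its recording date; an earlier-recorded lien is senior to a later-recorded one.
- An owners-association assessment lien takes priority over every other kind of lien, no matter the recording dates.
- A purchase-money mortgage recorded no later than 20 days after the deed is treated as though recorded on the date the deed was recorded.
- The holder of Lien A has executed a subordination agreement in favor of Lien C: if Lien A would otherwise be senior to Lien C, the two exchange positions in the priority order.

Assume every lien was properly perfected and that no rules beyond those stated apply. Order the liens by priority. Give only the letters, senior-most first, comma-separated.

C, B, D, A

Adjusting effective dates: D relates back to the deed date 2020-11-26.
A, as an owners-association assessment lien, has superpriority and ranks first.
Ordering the rest by effective date: B (2020-06-13), D (2020-11-26), C (2021-02-04).
A would otherwise be senior to C, so under the subordination agreement A and C exchange positions.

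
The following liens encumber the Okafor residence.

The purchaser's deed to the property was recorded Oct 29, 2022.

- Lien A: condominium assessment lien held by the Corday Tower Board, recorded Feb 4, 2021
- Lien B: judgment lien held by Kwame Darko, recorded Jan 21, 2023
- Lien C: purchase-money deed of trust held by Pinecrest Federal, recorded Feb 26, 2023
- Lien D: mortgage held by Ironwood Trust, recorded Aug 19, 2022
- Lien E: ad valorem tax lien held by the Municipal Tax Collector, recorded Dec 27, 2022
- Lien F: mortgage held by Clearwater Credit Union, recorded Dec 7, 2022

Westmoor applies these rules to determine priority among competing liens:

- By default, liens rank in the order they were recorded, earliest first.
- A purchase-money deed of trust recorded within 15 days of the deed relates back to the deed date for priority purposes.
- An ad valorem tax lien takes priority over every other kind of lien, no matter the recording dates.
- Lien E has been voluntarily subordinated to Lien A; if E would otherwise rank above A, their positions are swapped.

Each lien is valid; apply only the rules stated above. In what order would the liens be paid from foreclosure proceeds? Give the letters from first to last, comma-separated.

A, E, D, F, B, C

Effective dates: C missed the 15-day window (120 days after the deed), so its recording date stands.
E, as an ad valorem tax lien, has superpriority and ranks first.
The other liens, earliest effective date first: A (Feb 4, 2021), D (Aug 19, 2022), F (Dec 7, 2022), B (Jan 21, 2023), C (Feb 26, 2023).
E would otherwise be senior to A, so under the subordination agreement E and A exchange positions.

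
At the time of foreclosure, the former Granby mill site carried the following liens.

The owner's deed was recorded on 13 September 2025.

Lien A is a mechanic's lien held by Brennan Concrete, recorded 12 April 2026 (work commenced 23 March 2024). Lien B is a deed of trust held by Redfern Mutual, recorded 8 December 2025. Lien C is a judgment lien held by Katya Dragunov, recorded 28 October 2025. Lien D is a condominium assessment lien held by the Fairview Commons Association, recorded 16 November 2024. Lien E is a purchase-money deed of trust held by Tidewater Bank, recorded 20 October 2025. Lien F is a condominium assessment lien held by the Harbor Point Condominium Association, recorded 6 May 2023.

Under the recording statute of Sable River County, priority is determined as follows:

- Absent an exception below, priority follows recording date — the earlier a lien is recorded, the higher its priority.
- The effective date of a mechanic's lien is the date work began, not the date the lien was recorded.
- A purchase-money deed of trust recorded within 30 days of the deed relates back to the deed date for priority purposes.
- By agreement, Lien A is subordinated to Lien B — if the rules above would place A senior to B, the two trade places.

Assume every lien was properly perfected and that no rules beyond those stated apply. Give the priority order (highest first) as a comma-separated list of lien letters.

F, B, D, E, C, A

Effective dates after the stated exceptions: A is treated as recorded 23 March 2024, the work-commencement date; E was recorded 37 days after the deed — beyond 30 days — so no relation-back applies.
By effective date: F (6 May 2023), A (23 March 2024), D (16 November 2024), E (20 October 2025), C (28 October 2025), B (8 December 2025).
A would otherwise be senior to B, so under the subordination agreement A and B exchange positions.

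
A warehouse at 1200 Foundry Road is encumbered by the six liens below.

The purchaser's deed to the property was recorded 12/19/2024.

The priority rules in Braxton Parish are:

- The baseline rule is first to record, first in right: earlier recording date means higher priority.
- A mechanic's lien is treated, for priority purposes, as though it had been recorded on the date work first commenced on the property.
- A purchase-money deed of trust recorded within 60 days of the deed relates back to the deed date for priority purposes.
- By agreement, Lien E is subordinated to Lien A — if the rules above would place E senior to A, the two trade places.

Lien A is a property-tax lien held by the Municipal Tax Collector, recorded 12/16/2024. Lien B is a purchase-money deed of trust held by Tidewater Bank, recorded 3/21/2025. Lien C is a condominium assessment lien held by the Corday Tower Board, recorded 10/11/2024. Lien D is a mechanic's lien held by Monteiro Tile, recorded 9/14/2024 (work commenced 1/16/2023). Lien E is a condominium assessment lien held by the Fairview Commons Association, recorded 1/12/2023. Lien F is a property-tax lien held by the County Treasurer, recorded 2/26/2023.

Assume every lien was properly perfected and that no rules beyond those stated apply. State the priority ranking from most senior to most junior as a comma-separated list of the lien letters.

A, D, F, C, E, B

Adjusting effective dates: B missed the 60-day window (92 days after the deed), so its recording date stands; D's effective date is 1/16/2023, when work began.
By effective date: E (1/12/2023), D (1/16/2023), F (2/26/2023), C (10/11/2024), A (12/16/2024), B (3/21/2025).
E is senior to A before the subordination, so the two trade places.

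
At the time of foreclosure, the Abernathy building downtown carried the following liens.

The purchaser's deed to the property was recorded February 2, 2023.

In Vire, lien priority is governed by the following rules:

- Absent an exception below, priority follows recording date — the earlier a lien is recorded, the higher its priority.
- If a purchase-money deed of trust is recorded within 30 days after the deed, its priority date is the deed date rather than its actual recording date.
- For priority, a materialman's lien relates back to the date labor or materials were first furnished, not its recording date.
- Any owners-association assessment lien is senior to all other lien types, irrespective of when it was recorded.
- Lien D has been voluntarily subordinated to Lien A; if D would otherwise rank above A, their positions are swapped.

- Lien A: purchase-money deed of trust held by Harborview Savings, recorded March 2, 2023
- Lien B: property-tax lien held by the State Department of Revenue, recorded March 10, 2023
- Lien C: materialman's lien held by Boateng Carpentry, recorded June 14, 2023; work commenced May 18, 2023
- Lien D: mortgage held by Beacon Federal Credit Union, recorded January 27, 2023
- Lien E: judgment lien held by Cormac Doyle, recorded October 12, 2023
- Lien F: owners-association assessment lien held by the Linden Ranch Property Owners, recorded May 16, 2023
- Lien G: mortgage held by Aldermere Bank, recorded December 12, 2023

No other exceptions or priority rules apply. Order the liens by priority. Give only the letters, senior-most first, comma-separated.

First, effective dates: A relates back to the deed date February 2, 2023; C is treated as recorded May 18, 2023, the work-commencement date.
As an owners-association assessment lien, F is senior to every other lien.
Among the remaining liens, by effective date: D (January 27, 2023), A (February 2, 2023), B (March 10, 2023), C (May 18, 2023), E (October 12, 2023), G (December 12, 2023).
D would otherwise be senior to A, so under the subordination agreement D and A exchange positions.

F, A, D, B, C, E, G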